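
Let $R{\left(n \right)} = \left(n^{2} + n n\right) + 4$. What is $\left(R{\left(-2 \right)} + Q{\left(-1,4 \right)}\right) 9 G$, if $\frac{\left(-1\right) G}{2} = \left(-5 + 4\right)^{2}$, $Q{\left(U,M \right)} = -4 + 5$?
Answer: $-234$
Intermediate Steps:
$Q{\left(U,M \right)} = 1$
$R{\left(n \right)} = 4 + 2 n^{2}$ ($R{\left(n \right)} = \left(n^{2} + n^{2}\right) + 4 = 2 n^{2} + 4 = 4 + 2 n^{2}$)
$G = -2$ ($G = - 2 \left(-5 + 4\right)^{2} = - 2 \left(-1\right)^{2} = \left(-2\right) 1 = -2$)
$\left(R{\left(-2 \right)} + Q{\left(-1,4 \right)}\right) 9 G = \left(\left(4 + 2 \left(-2\right)^{2}\right) + 1\right) 9 \left(-2\right) = \left(\left(4 + 2 \cdot 4\right) + 1\right) 9 \left(-2\right) = \left(\left(4 + 8\right) + 1\right) 9 \left(-2\right) = \left(12 + 1\right) 9 \left(-2\right) = 13 \cdot 9 \left(-2\right) = 117 \left(-2\right) = -234$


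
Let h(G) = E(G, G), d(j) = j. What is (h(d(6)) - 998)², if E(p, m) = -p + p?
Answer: 996004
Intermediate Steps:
E(p, m) = 0
h(G) = 0
(h(d(6)) - 998)² = (0 - 998)² = (-998)² = 996004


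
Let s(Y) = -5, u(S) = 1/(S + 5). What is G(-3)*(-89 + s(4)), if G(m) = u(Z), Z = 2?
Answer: -94/7 ≈ -13.429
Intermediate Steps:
u(S) = 1/(5 + S)
G(m) = ⅐ (G(m) = 1/(5 + 2) = 1/7 = ⅐)
G(-3)*(-89 + s(4)) = (-89 - 5)/7 = (⅐)*(-94) = -94/7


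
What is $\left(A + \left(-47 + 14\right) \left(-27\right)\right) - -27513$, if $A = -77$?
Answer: $28327$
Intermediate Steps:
$\left(A + \left(-47 + 14\right) \left(-27\right)\right) - -27513 = \left(-77 + \left(-47 + 14\right) \left(-27\right)\right) - -27513 = \left(-77 - -891\right) + 27513 = \left(-77 + 891\right) + 27513 = 814 + 27513 = 28327$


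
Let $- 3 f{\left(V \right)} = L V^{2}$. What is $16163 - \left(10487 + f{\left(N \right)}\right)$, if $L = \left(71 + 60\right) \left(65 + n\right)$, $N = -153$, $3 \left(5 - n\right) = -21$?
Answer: $78714537$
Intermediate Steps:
$n = 12$ ($n = 5 - -7 = 5 + 7 = 12$)
$L = 10087$ ($L = \left(71 + 60\right) \left(65 + 12\right) = 131 \cdot 77 = 10087$)
$f{\left(V \right)} = - \frac{10087 V^{2}}{3}$
$16163 - \left(10487 + f{\left(N \right)}\right) = 16163 - \left(10487 - \frac{10087 \left(-153\right)^{2}}{3}\right) = 16163 - \left(10487 - 78708861\right) = 16163 - -78698374 = 16163 + 78698374 = 78714537$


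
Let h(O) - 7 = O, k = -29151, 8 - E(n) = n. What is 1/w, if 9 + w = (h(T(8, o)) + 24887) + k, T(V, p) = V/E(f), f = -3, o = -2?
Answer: -11/46918 ≈ -0.00023445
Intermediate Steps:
E(n) = 8 - n
T(V, p) = V/11 (T(V, p) = V/(8 - 1*(-3)) = V/(8 + 3) = V/11)
h(O) = 7 + O
w = -46918/11 (w = -9 + (((7 + (1/11)*8) + 24887) - 29151) = -9 + (((7 + 8/11) + 24887) - 29151) = -9 + ((85/11 + 24887) - 29151) = -9 + (273842/11 - 29151) = -9 - 46819/11 = -46918/11 ≈ -4265.3)
1/w = 1/(-46918/11) = -11/46918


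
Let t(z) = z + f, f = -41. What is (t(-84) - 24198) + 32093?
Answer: 7770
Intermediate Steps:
t(z) = -41 + z (t(z) = z - 41 = -41 + z)
(t(-84) - 24198) + 32093 = ((-41 - 84) - 24198) + 32093 = (-125 - 24198) + 32093 = -24323 + 32093 = 7770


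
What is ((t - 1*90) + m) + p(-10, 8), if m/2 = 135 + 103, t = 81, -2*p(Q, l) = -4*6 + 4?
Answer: 477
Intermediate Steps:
p(Q, l) = 10 (p(Q, l) = -(-4*6 + 4)/2 = -(-24 + 4)/2 = -1/2*(-20) = 10)
m = 476 (m = 2*(135 + 103) = 2*238 = 476)
((t - 1*90) + m) + p(-10, 8) = ((81 - 1*90) + 476) + 10 = ((81 - 90) + 476) + 10 = (-9 + 476) + 10 = 467 + 10 = 477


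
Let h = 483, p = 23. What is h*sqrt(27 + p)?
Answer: 2415*sqrt(2) ≈ 3415.3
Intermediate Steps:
h*sqrt(27 + p) = 483*sqrt(27 + 23) = 483*sqrt(50) = 483*(5*sqrt(2)) = 2415*sqrt(2)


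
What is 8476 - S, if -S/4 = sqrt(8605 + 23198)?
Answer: 8476 + 4*sqrt(31803) ≈ 9189.3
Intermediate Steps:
S = -4*sqrt(31803) (S = -4*sqrt(8605 + 23198) = -4*sqrt(31803) ≈ -713.34)
8476 - S = 8476 - (-4)*sqrt(31803) = 8476 + 4*sqrt(31803)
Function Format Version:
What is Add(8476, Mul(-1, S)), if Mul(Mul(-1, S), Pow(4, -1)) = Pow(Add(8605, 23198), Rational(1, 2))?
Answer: Add(8476, Mul(4, Pow(31803, Rational(1, 2)))) ≈ 9189.3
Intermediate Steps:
S = Mul(-4, Pow(31803, Rational(1, 2))) (S = Mul(-4, Pow(Add(8605, 23198), Rational(1, 2))) = Mul(-4, Pow(31803, Rational(1, 2))) ≈ -713.34)
Add(8476, Mul(-1, S)) = Add(8476, Mul(-1, Mul(-4, Pow(31803, Rational(1, 2))))) = Add(8476, Mul(4, Pow(31803, Rational(1, 2))))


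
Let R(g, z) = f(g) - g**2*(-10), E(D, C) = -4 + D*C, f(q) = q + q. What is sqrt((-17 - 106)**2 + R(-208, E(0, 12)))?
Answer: sqrt(447353) ≈ 668.84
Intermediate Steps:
f(q) = 2*q
E(D, C) = -4 + C*D
R(g, z) = 2*g + 10*g**2 (R(g, z) = 2*g - g**2*(-10) = 2*g - (-10)*g**2 = 2*g + 10*g**2)
sqrt((-17 - 106)**2 + R(-208, E(0, 12))) = sqrt((-17 - 106)**2 + 2*(-208)*(1 + 5*(-208))) = sqrt((-123)**2 + 2*(-208)*(1 - 1040)) = sqrt(15129 + 2*(-208)*(-1039)) = sqrt(15129 + 432224) = sqrt(447353)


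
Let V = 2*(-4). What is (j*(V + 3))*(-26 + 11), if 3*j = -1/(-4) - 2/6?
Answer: -25/12 ≈ -2.0833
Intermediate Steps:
V = -8
j = -1/36 (j = (-1/(-4) - 2/6)/3 = (-1*(-¼) - 2*⅙)/3 = (¼ - ⅓)/3 = (⅓)*(-1/12) = -1/36 ≈ -0.027778)
(j*(V + 3))*(-26 + 11) = (-(-8 + 3)/36)*(-26 + 11) = -1/36*(-5)*(-15) = (5/36)*(-15) = -25/12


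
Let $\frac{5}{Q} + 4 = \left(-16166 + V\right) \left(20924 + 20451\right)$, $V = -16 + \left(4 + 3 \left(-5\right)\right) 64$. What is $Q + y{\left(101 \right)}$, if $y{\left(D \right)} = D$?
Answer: $\frac{70564483649}{698658254} \approx 101.0$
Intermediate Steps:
$V = -720$ ($V = -16 + \left(4 - 15\right) 64 = -16 - 704 = -720$)
$Q = - \frac{5}{698658254}$ ($Q = \frac{5}{-4 + \left(-16166 - 720\right) \left(20924 + 20451\right)} = \frac{5}{-4 - 698658250} = \frac{5}{-698658254} = 5 \left(- \frac{1}{698658254}\right) = - \frac{5}{698658254} \approx -7.1566 \cdot 10^{-9}$)
$Q + y{\left(101 \right)} = - \frac{5}{698658254} + 101 = \frac{70564483649}{698658254}$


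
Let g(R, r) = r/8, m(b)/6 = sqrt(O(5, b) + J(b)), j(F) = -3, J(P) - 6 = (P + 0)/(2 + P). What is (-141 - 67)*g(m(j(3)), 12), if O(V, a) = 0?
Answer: -312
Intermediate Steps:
J(P) = 6 + P/(2 + P) (J(P) = 6 + (P + 0)/(2 + P) = 6 + P/(2 + P))
m(b) = 6*sqrt((12 + 7*b)/(2 + b)) (m(b) = 6*sqrt(0 + (12 + 7*b)/(2 + b)) = 6*sqrt((12 + 7*b)/(2 + b)))
g(R, r) = r/8 (g(R, r) = r*(1/8) = r/8)
(-141 - 67)*g(m(j(3)), 12) = (-141 - 67)*((1/8)*12) = -208*3/2 = -312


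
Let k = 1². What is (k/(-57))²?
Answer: 1/3249 ≈ 0.00030779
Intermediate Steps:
k = 1
(k/(-57))² = (1/(-57))² = (1*(-1/57))² = (-1/57)² = 1/3249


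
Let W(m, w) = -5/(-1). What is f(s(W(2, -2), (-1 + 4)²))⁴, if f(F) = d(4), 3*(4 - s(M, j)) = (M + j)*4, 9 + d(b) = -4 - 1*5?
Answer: 104976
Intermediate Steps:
d(b) = -18 (d(b) = -9 + (-4 - 1*5) = -9 + (-4 - 5) = -9 - 9 = -18)
W(m, w) = 5 (W(m, w) = -5*(-1) = 5)
s(M, j) = 4 - 4*M/3 - 4*j/3 (s(M, j) = 4 - (M + j)*4/3 = 4 - (4*M + 4*j)/3 = 4 + (-4*M/3 - 4*j/3) = 4 - 4*M/3 - 4*j/3)
f(F) = -18
f(s(W(2, -2), (-1 + 4)²))⁴ = (-18)⁴ = 104976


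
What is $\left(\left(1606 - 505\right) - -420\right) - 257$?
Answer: $1264$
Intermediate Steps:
$\left(\left(1606 - 505\right) - -420\right) - 257 = \left(1101 + 420\right) - 257 = 1521 - 257 = 1264$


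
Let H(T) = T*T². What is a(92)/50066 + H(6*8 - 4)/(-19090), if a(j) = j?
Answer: -1065766466/238939985 ≈ -4.4604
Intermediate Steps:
H(T) = T³
a(92)/50066 + H(6*8 - 4)/(-19090) = 92/50066 + (6*8 - 4)³/(-19090) = 92*(1/50066) + (48 - 4)³*(-1/19090) = 46/25033 + 44³*(-1/19090) = 46/25033 + 85184*(-1/19090) = 46/25033 - 42592/9545 = -1065766466/238939985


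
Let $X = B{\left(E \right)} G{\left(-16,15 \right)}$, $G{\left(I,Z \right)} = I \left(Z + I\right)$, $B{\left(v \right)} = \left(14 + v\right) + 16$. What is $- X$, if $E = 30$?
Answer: $-960$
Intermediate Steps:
$B{\left(v \right)} = 30 + v$
$G{\left(I,Z \right)} = I \left(I + Z\right)$
$X = 960$ ($X = \left(30 + 30\right) \left(- 16 \left(-16 + 15\right)\right) = 60 \left(\left(-16\right) \left(-1\right)\right) = 60 \cdot 16 = 960$)
$- X = \left(-1\right) 960 = -960$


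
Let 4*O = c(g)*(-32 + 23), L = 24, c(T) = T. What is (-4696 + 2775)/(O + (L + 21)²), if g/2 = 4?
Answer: -1921/2007 ≈ -0.95715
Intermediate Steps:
g = 8 (g = 2*4 = 8)
O = -18 (O = (8*(-32 + 23))/4 = (8*(-9))/4 = (¼)*(-72) = -18)
(-4696 + 2775)/(O + (L + 21)²) = (-4696 + 2775)/(-18 + (24 + 21)²) = -1921/(-18 + 45²) = -1921/(-18 + 2025) = -1921/2007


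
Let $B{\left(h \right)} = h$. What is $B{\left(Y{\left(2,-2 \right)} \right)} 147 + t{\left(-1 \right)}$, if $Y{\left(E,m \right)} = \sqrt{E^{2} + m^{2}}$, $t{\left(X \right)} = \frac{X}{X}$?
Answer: $1 + 294 \sqrt{2} \approx 416.78$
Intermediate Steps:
$t{\left(X \right)} = 1$
$B{\left(Y{\left(2,-2 \right)} \right)} 147 + t{\left(-1 \right)} = \sqrt{2^{2} + \left(-2\right)^{2}} \cdot 147 + 1 = \sqrt{4 + 4} \cdot 147 + 1 = \sqrt{8} \cdot 147 + 1 = 2 \sqrt{2} \cdot 147 + 1 = 294 \sqrt{2} + 1 = 1 + 294 \sqrt{2}$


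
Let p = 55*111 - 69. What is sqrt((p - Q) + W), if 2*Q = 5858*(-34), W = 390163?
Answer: sqrt(495785) ≈ 704.12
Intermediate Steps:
p = 6036 (p = 6105 - 69 = 6036)
Q = -99586 (Q = (5858*(-34))/2 = (1/2)*(-199172) = -99586)
sqrt((p - Q) + W) = sqrt((6036 - 1*(-99586)) + 390163) = sqrt((6036 + 99586) + 390163) = sqrt(105622 + 390163) = sqrt(495785)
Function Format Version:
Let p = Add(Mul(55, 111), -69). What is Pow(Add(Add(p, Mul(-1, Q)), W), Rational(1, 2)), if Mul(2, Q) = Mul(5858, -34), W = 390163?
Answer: Pow(495785, Rational(1, 2)) ≈ 704.12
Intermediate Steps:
p = 6036 (p = Add(6105, -69) = 6036)
Q = -99586 (Q = Mul(Rational(1, 2), Mul(5858, -34)) = Mul(Rational(1, 2), -199172) = -99586)
Pow(Add(Add(p, Mul(-1, Q)), W), Rational(1, 2)) = Pow(Add(Add(6036, Mul(-1, -99586)), 390163), Rational(1, 2)) = Pow(Add(Add(6036, 99586), 390163), Rational(1, 2)) = Pow(Add(105622, 390163), Rational(1, 2)) = Pow(495785, Rational(1, 2))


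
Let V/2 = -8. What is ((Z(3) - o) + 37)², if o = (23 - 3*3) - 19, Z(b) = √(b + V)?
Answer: (42 + I*√13)² ≈ 1751.0 + 302.87*I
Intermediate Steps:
V = -16 (V = 2*(-8) = -16)
Z(b) = √(-16 + b) (Z(b) = √(b - 16) = √(-16 + b))
o = -5 (o = (23 - 9) - 19 = 14 - 19 = -5)
((Z(3) - o) + 37)² = ((√(-16 + 3) - 1*(-5)) + 37)² = ((√(-13) + 5) + 37)² = ((I*√13 + 5) + 37)² = ((5 + I*√13) + 37)² = (42 + I*√13)²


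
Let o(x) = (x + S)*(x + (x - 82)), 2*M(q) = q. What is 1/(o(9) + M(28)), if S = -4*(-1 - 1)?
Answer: -1/1074 ≈ -0.00093110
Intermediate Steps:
M(q) = q/2
S = 8 (S = -4*(-2) = 8)
o(x) = (-82 + 2*x)*(8 + x) (o(x) = (x + 8)*(x + (x - 82)) = (8 + x)*(x + (-82 + x)) = (8 + x)*(-82 + 2*x) = (-82 + 2*x)*(8 + x))
1/(o(9) + M(28)) = 1/((-656 - 66*9 + 2*9²) + (½)*28) = 1/((-656 - 594 + 2*81) + 14) = 1/((-656 - 594 + 162) + 14) = 1/(-1088 + 14) = 1/(-1074) = -1/1074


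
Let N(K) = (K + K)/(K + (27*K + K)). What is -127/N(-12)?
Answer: -3683/2 ≈ -1841.5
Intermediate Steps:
N(K) = 2/29 (N(K) = (2*K)/(K + 28*K) = (2*K)/((29*K)) = (2*K)*(1/(29*K)) = 2/29)
-127/N(-12) = -127/2/29 = -127*29/2 = -3683/2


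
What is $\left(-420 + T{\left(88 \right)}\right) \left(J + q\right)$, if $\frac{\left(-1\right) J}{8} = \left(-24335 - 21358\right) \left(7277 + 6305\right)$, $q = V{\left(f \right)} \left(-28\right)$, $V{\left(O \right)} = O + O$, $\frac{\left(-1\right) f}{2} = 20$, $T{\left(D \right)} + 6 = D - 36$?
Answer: $-1856842997152$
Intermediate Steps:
$T{\left(D \right)} = -42 + D$ ($T{\left(D \right)} = -6 + \left(D - 36\right) = -6 + \left(-36 + D\right) = -42 + D$)
$f = -40$ ($f = \left(-2\right) 20 = -40$)
$V{\left(O \right)} = 2 O$
$q = 2240$ ($q = 2 \left(-40\right) \left(-28\right) = \left(-80\right) \left(-28\right) = 2240$)
$J = 4964818608$ ($J = - 8 \left(-24335 - 21358\right) \left(7277 + 6305\right) = - 8 \left(\left(-45693\right) 13582\right) = \left(-8\right) \left(-620602326\right) = 4964818608$)
$\left(-420 + T{\left(88 \right)}\right) \left(J + q\right) = \left(-420 + \left(-42 + 88\right)\right) \left(4964818608 + 2240\right) = \left(-420 + 46\right) 4964820848 = \left(-374\right) 4964820848 = -1856842997152$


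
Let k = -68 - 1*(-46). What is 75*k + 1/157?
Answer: -259049/157 ≈ -1650.0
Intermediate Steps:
k = -22 (k = -68 + 46 = -22)
75*k + 1/157 = 75*(-22) + 1/157 = -1650 + 1/157 = -259049/157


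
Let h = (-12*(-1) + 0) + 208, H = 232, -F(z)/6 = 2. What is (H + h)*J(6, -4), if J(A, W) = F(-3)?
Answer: -5424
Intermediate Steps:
F(z) = -12 (F(z) = -6*2 = -12)
J(A, W) = -12
h = 220 (h = (-2*(-6) + 0) + 208 = (12 + 0) + 208 = 12 + 208 = 220)
(H + h)*J(6, -4) = (232 + 220)*(-12) = 452*(-12) = -5424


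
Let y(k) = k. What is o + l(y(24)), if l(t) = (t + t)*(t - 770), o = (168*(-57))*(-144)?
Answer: 1343136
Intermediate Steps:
o = 1378944 (o = -9576*(-144) = 1378944)
l(t) = 2*t*(-770 + t) (l(t) = (2*t)*(-770 + t) = 2*t*(-770 + t))
o + l(y(24)) = 1378944 + 2*24*(-770 + 24) = 1378944 + 2*24*(-746) = 1378944 - 35808 = 1343136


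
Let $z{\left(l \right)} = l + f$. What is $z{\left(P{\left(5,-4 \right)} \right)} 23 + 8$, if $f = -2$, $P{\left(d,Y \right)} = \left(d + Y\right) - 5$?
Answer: $-130$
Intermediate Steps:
$P{\left(d,Y \right)} = -5 + Y + d$ ($P{\left(d,Y \right)} = \left(Y + d\right) - 5 = -5 + Y + d$)
$z{\left(l \right)} = -2 + l$ ($z{\left(l \right)} = l - 2 = -2 + l$)
$z{\left(P{\left(5,-4 \right)} \right)} 23 + 8 = \left(-2 - 4\right) 23 + 8 = \left(-6\right) 23 + 8 = -138 + 8 = -130$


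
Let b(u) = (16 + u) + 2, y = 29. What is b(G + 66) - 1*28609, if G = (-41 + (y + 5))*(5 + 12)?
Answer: -28644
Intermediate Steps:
G = -119 (G = (-41 + (29 + 5))*(5 + 12) = (-41 + 34)*17 = -7*17 = -119)
b(u) = 18 + u
b(G + 66) - 1*28609 = (18 + (-119 + 66)) - 1*28609 = (18 - 53) - 28609 = -35 - 28609 = -28644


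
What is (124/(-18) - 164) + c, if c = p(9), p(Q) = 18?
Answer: -1376/9 ≈ -152.89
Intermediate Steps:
c = 18
(124/(-18) - 164) + c = (124/(-18) - 164) + 18 = (124*(-1/18) - 164) + 18 = (-62/9 - 164) + 18 = -1538/9 + 18 = -1376/9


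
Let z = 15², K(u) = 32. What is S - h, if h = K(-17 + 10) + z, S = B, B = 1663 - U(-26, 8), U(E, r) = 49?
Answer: 1357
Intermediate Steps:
z = 225
B = 1614 (B = 1663 - 1*49 = 1663 - 49 = 1614)
S = 1614
h = 257 (h = 32 + 225 = 257)
S - h = 1614 - 1*257 = 1614 - 257 = 1357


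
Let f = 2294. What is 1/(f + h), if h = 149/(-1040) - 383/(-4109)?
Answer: 4273360/9802873919 ≈ 0.00043593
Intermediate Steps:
h = -213921/4273360 (h = 149*(-1/1040) - 383*(-1/4109) = -149/1040 + 383/4109 = -213921/4273360 ≈ -0.050059)
1/(f + h) = 1/(2294 - 213921/4273360) = 1/(9802873919/4273360) = 4273360/9802873919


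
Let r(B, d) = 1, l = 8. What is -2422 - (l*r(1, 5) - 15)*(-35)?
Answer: -2667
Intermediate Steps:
-2422 - (l*r(1, 5) - 15)*(-35) = -2422 - (8*1 - 15)*(-35) = -2422 - (8 - 15)*(-35) = -2422 - (-7)*(-35) = -2422 - 1*245 = -2422 - 245 = -2667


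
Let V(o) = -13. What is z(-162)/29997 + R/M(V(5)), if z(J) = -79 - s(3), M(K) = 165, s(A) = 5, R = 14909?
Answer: 4517287/49995 ≈ 90.355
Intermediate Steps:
z(J) = -84 (z(J) = -79 - 1*5 = -79 - 5 = -84)
z(-162)/29997 + R/M(V(5)) = -84/29997 + 14909/165 = -84*1/29997 + 14909*(1/165) = -28/9999 + 14909/165 = 4517287/49995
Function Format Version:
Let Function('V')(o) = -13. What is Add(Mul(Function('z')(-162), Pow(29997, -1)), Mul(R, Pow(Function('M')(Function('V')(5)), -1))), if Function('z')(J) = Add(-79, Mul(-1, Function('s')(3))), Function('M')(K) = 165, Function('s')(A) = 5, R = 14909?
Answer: Rational(4517287, 49995) ≈ 90.355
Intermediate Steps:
Function('z')(J) = -84 (Function('z')(J) = Add(-79, Mul(-1, 5)) = Add(-79, -5) = -84)
Add(Mul(Function('z')(-162), Pow(29997, -1)), Mul(R, Pow(Function('M')(Function('V')(5)), -1))) = Add(Mul(-84, Pow(29997, -1)), Mul(14909, Pow(165, -1))) = Add(Mul(-84, Rational(1, 29997)), Mul(14909, Rational(1, 165))) = Add(Rational(-28, 9999), Rational(14909, 165)) = Rational(4517287, 49995)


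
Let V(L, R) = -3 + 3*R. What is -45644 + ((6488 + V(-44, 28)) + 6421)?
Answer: -32654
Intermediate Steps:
-45644 + ((6488 + V(-44, 28)) + 6421) = -45644 + ((6488 + (-3 + 3*28)) + 6421) = -45644 + ((6488 + (-3 + 84)) + 6421) = -45644 + ((6488 + 81) + 6421) = -45644 + (6569 + 6421) = -45644 + 12990 = -32654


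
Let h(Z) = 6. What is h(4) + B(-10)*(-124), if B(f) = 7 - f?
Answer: -2102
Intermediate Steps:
h(4) + B(-10)*(-124) = 6 + (7 - 1*(-10))*(-124) = 6 + (7 + 10)*(-124) = 6 + 17*(-124) = 6 - 2108 = -2102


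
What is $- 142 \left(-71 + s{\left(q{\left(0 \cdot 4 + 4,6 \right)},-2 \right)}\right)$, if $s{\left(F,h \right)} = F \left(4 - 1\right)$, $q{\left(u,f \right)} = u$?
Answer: $8378$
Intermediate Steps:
$s{\left(F,h \right)} = 3 F$ ($s{\left(F,h \right)} = F 3 = 3 F$)
$- 142 \left(-71 + s{\left(q{\left(0 \cdot 4 + 4,6 \right)},-2 \right)}\right) = - 142 \left(-71 + 3 \left(0 \cdot 4 + 4\right)\right) = - 142 \left(-71 + 3 \left(0 + 4\right)\right) = - 142 \left(-71 + 3 \cdot 4\right) = - 142 \left(-71 + 12\right) = \left(-142\right) \left(-59\right) = 8378$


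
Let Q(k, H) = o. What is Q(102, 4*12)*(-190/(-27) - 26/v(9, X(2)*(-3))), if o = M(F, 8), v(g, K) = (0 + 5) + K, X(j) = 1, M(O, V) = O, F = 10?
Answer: -1610/27 ≈ -59.630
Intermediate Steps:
v(g, K) = 5 + K
o = 10
Q(k, H) = 10
Q(102, 4*12)*(-190/(-27) - 26/v(9, X(2)*(-3))) = 10*(-190/(-27) - 26/(5 + 1*(-3))) = 10*(-190*(-1/27) - 26/(5 - 3)) = 10*(190/27 - 26/2) = 10*(190/27 - 26*½) = 10*(190/27 - 13) = 10*(-161/27) = -1610/27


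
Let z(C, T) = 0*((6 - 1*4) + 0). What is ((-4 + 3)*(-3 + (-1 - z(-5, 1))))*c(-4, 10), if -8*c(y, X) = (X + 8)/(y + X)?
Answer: -3/2 ≈ -1.5000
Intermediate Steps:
z(C, T) = 0 (z(C, T) = 0*((6 - 4) + 0) = 0*(2 + 0) = 0*2 = 0)
c(y, X) = -(8 + X)/(8*(X + y)) (c(y, X) = -(X + 8)/(8*(y + X)) = -(8 + X)/(8*(X + y)))
((-4 + 3)*(-3 + (-1 - z(-5, 1))))*c(-4, 10) = ((-4 + 3)*(-3 + (-1 - 1*0)))*((-1 - ⅛*10)/(10 - 4)) = (-(-3 + (-1 + 0)))*((-1 - 5/4)/6) = (-(-3 - 1))*((⅙)*(-9/4)) = -1*(-4)*(-3/8) = 4*(-3/8) = -3/2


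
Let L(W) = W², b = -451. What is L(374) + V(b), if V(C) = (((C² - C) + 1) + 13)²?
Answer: 41561485832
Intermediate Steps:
V(C) = (14 + C² - C)² (V(C) = ((1 + C² - C) + 13)² = (14 + C² - C)²)
L(374) + V(b) = 374² + (14 + (-451)² - 1*(-451))² = 139876 + (14 + 203401 + 451)² = 139876 + 203866² = 139876 + 41561345956 = 41561485832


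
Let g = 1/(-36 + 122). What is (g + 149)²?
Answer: 164224225/7396 ≈ 22204.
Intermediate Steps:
g = 1/86 ≈ 0.011628
(g + 149)² = (1/86 + 149)² = (12815/86)² = 164224225/7396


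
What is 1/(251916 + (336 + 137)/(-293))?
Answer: 293/73810915 ≈ 3.9696e-6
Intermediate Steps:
1/(251916 + (336 + 137)/(-293)) = 1/(251916 + 473*(-1/293)) = 1/(251916 - 473/293) = 1/(73810915/293) = 293/73810915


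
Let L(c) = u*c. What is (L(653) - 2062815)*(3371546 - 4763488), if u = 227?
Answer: 2664989882128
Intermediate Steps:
L(c) = 227*c
(L(653) - 2062815)*(3371546 - 4763488) = (227*653 - 2062815)*(3371546 - 4763488) = (148231 - 2062815)*(-1391942) = -1914584*(-1391942) = 2664989882128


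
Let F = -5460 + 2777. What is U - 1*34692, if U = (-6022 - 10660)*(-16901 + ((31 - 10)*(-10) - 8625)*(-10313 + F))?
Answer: -1915139660330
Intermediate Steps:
F = -2683
U = -1915139625638 (U = (-6022 - 10660)*(-16901 + ((31 - 10)*(-10) - 8625)*(-10313 - 2683)) = -16682*(-16901 + (21*(-10) - 8625)*(-12996)) = -16682*(-16901 + (-210 - 8625)*(-12996)) = -16682*(-16901 - 8835*(-12996)) = -16682*(-16901 + 114819660) = -16682*114802759 = -1915139625638)
U - 1*34692 = -1915139625638 - 1*34692 = -1915139625638 - 34692 = -1915139660330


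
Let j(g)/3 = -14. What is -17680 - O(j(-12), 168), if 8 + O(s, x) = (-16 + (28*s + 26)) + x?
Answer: -16674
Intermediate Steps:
j(g) = -42 (j(g) = 3*(-14) = -42)
O(s, x) = 2 + x + 28*s (O(s, x) = -8 + ((-16 + (28*s + 26)) + x) = -8 + ((-16 + (26 + 28*s)) + x) = -8 + ((10 + 28*s) + x) = -8 + (10 + x + 28*s) = 2 + x + 28*s)
-17680 - O(j(-12), 168) = -17680 - (2 + 168 + 28*(-42)) = -17680 - (2 + 168 - 1176) = -17680 - 1*(-1006) = -17680 + 1006 = -16674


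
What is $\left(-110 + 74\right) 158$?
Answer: $-5688$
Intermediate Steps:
$\left(-110 + 74\right) 158 = \left(-36\right) 158 = -5688$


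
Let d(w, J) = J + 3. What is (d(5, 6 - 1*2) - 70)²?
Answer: 3969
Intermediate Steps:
d(w, J) = 3 + J
(d(5, 6 - 1*2) - 70)² = ((3 + (6 - 1*2)) - 70)² = ((3 + (6 - 2)) - 70)² = ((3 + 4) - 70)² = (7 - 70)² = (-63)² = 3969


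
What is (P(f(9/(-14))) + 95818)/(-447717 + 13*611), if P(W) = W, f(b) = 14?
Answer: -47916/219887 ≈ -0.21791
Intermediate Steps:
(P(f(9/(-14))) + 95818)/(-447717 + 13*611) = (14 + 95818)/(-447717 + 13*611) = 95832/(-447717 + 7943) = 95832/(-439774) = 95832*(-1/439774) = -47916/219887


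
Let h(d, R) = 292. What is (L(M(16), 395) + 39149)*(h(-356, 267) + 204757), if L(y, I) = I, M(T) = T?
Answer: 8108457656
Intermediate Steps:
(L(M(16), 395) + 39149)*(h(-356, 267) + 204757) = (395 + 39149)*(292 + 204757) = 39544*205049 = 8108457656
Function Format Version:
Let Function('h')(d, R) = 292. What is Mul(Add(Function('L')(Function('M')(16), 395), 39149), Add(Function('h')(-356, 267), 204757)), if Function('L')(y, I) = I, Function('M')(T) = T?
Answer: 8108457656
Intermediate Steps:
Mul(Add(Function('L')(Function('M')(16), 395), 39149), Add(Function('h')(-356, 267), 204757)) = Mul(Add(395, 39149), Add(292, 204757)) = Mul(39544, 205049) = 8108457656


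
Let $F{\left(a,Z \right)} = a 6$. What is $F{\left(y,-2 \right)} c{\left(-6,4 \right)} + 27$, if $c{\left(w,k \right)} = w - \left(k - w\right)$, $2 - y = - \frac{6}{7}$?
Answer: $- \frac{1731}{7} \approx -247.29$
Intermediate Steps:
$y = \frac{20}{7}$ ($y = 2 - - \frac{6}{7} = 2 + \frac{6}{7} = \frac{20}{7} \approx 2.8571$)
$F{\left(a,Z \right)} = 6 a$
$c{\left(w,k \right)} = - k + 2 w$ ($c{\left(w,k \right)} = w - \left(k - w\right) = - k + 2 w$)
$F{\left(y,-2 \right)} c{\left(-6,4 \right)} + 27 = 6 \cdot \frac{20}{7} \left(\left(-1\right) 4 + 2 \left(-6\right)\right) + 27 = \frac{120 \left(-4 - 12\right)}{7} + 27 = \frac{120}{7} \left(-16\right) + 27 = - \frac{1920}{7} + 27 = - \frac{1731}{7}$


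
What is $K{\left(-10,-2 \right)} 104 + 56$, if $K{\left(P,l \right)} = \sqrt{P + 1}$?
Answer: $56 + 312 i \approx 56.0 + 312.0 i$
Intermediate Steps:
$K{\left(P,l \right)} = \sqrt{1 + P}$
$K{\left(-10,-2 \right)} 104 + 56 = \sqrt{1 - 10} \cdot 104 + 56 = \sqrt{-9} \cdot 104 + 56 = 3 i 104 + 56 = 312 i + 56 = 56 + 312 i$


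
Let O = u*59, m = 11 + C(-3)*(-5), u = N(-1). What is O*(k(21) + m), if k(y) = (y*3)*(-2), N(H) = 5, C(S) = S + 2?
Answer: -32450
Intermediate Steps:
C(S) = 2 + S
u = 5
m = 16 (m = 11 + (2 - 3)*(-5) = 11 - 1*(-5) = 11 + 5 = 16)
k(y) = -6*y (k(y) = (3*y)*(-2) = -6*y)
O = 295 (O = 5*59 = 295)
O*(k(21) + m) = 295*(-6*21 + 16) = 295*(-126 + 16) = 295*(-110) = -32450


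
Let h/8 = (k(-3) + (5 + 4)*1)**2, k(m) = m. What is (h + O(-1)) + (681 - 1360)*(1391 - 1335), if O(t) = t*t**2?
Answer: -37737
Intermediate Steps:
O(t) = t**3
h = 288 (h = 8*(-3 + (5 + 4)*1)**2 = 8*(-3 + 9*1)**2 = 8*(-3 + 9)**2 = 8*6**2 = 8*36 = 288)
(h + O(-1)) + (681 - 1360)*(1391 - 1335) = (288 + (-1)**3) + (681 - 1360)*(1391 - 1335) = (288 - 1) - 679*56 = 287 - 38024 = -37737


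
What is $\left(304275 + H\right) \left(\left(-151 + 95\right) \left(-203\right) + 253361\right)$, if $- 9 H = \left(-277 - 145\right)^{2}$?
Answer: $\frac{225936583013}{3} \approx 7.5312 \cdot 10^{10}$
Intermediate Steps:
$H = - \frac{178084}{9}$ ($H = - \frac{\left(-277 - 145\right)^{2}}{9} = - \frac{\left(-422\right)^{2}}{9} = \left(- \frac{1}{9}\right) 178084 = - \frac{178084}{9} \approx -19787.0$)
$\left(304275 + H\right) \left(\left(-151 + 95\right) \left(-203\right) + 253361\right) = \left(304275 - \frac{178084}{9}\right) \left(\left(-151 + 95\right) \left(-203\right) + 253361\right) = \frac{2560391 \left(\left(-56\right) \left(-203\right) + 253361\right)}{9} = \frac{2560391 \left(11368 + 253361\right)}{9} = \frac{2560391}{9} \cdot 264729 = \frac{225936583013}{3}$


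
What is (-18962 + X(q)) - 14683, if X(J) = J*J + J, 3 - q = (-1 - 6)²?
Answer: -31575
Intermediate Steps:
q = -46 (q = 3 - (-1 - 6)² = 3 - 1*(-7)² = 3 - 1*49 = 3 - 49 = -46)
X(J) = J + J² (X(J) = J² + J = J + J²)
(-18962 + X(q)) - 14683 = (-18962 - 46*(1 - 46)) - 14683 = (-18962 - 46*(-45)) - 14683 = (-18962 + 2070) - 14683 = -16892 - 14683 = -31575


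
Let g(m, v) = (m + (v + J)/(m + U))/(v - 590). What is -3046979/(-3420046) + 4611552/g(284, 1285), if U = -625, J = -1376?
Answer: 747563813995791281/66304431802 ≈ 1.1275e+7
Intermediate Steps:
g(m, v) = (m + (-1376 + v)/(-625 + m))/(-590 + v) (g(m, v) = (m + (v - 1376)/(m - 625))/(v - 590) = (m + (-1376 + v)/(-625 + m))/(-590 + v))
-3046979/(-3420046) + 4611552/g(284, 1285) = -3046979/(-3420046) + 4611552/(((-1376 + 1285 + 284² - 625*284)/(368750 - 625*1285 - 590*284 + 284*1285))) = -3046979*(-1/3420046) + 4611552/(((-1376 + 1285 + 80656 - 177500)/(368750 - 803125 - 167560 + 364940))) = 3046979/3420046 + 4611552/((-96935/(-236995))) = 3046979/3420046 + 4611552/((-1/236995*(-96935))) = 3046979/3420046 + 4611552/(19387/47399) = 3046979/3420046 + 4611552*(47399/19387) = 3046979/3420046 + 218582953248/19387 = 747563813995791281/66304431802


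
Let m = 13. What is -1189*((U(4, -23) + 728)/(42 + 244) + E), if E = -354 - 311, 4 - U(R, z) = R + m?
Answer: 1575425/2 ≈ 7.8771e+5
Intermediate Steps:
U(R, z) = -9 - R (U(R, z) = 4 - (R + 13) = 4 - (13 + R) = 4 + (-13 - R) = -9 - R)
E = -665
-1189*((U(4, -23) + 728)/(42 + 244) + E) = -1189*(((-9 - 1*4) + 728)/(42 + 244) - 665) = -1189*(((-9 - 4) + 728)/286 - 665) = -1189*((-13 + 728)*(1/286) - 665) = -1189*(715*(1/286) - 665) = -1189*(5/2 - 665) = -1189*(-1325/2) = 1575425/2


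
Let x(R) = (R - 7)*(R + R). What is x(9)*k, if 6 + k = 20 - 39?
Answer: -900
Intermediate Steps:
x(R) = 2*R*(-7 + R) (x(R) = (-7 + R)*(2*R) = 2*R*(-7 + R))
k = -25 (k = -6 + (20 - 39) = -6 - 19 = -25)
x(9)*k = (2*9*(-7 + 9))*(-25) = (2*9*2)*(-25) = 36*(-25) = -900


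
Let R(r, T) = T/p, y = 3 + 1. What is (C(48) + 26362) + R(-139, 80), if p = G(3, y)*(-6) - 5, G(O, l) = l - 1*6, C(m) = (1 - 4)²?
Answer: 184677/7 ≈ 26382.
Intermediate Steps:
C(m) = 9 (C(m) = (-3)² = 9)
y = 4
G(O, l) = -6 + l (G(O, l) = l - 6 = -6 + l)
p = 7 (p = (-6 + 4)*(-6) - 5 = -2*(-6) - 5 = 12 - 5 = 7)
R(r, T) = T/7
(C(48) + 26362) + R(-139, 80) = (9 + 26362) + (⅐)*80 = 26371 + 80/7 = 184677/7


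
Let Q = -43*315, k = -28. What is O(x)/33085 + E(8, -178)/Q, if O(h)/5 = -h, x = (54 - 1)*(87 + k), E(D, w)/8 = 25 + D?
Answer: -14700701/29875755 ≈ -0.49206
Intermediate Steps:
E(D, w) = 200 + 8*D (E(D, w) = 8*(25 + D) = 200 + 8*D)
x = 3127 (x = (54 - 1)*(87 - 28) = 53*59 = 3127)
Q = -13545
O(h) = -5*h (O(h) = 5*(-h) = -5*h)
O(x)/33085 + E(8, -178)/Q = -5*3127/33085 + (200 + 8*8)/(-13545) = -15635*1/33085 + (200 + 64)*(-1/13545) = -3127/6617 + 264*(-1/13545) = -3127/6617 - 88/4515 = -14700701/29875755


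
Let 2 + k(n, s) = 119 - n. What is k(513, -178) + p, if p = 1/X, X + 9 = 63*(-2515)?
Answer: -62747785/158454 ≈ -396.00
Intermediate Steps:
X = -158454 (X = -9 + 63*(-2515) = -9 - 158445 = -158454)
k(n, s) = 117 - n (k(n, s) = -2 + (119 - n) = 117 - n)
p = -1/158454 (p = 1/(-158454) = -1/158454 ≈ -6.3110e-6)
k(513, -178) + p = (117 - 1*513) - 1/158454 = (117 - 513) - 1/158454 = -396 - 1/158454 = -62747785/158454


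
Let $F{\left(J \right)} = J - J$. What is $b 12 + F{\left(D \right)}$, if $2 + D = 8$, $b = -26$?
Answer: $-312$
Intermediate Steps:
$D = 6$ ($D = -2 + 8 = 6$)
$F{\left(J \right)} = 0$
$b 12 + F{\left(D \right)} = \left(-26\right) 12 + 0 = -312 + 0 = -312$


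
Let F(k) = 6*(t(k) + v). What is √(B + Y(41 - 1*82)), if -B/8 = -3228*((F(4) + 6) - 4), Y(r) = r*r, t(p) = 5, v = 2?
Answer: √1137937 ≈ 1066.7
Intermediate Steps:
F(k) = 42 (F(k) = 6*(5 + 2) = 6*7 = 42)
Y(r) = r²
B = 1136256 (B = -(-25824)*((42 + 6) - 4) = -(-25824)*(48 - 4) = -(-25824)*44 = -8*(-142032) = 1136256)
√(B + Y(41 - 1*82)) = √(1136256 + (41 - 1*82)²) = √(1136256 + (41 - 82)²) = √(1136256 + (-41)²) = √(1136256 + 1681) = √1137937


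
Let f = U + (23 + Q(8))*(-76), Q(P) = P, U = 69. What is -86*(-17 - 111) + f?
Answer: 8721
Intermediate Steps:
f = -2287 (f = 69 + (23 + 8)*(-76) = 69 + 31*(-76) = 69 - 2356 = -2287)
-86*(-17 - 111) + f = -86*(-17 - 111) - 2287 = -86*(-128) - 2287 = 11008 - 2287 = 8721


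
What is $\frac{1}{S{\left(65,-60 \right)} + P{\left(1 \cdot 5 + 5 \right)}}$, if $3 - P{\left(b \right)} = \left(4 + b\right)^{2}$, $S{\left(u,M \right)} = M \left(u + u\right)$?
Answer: $- \frac{1}{7993} \approx -0.00012511$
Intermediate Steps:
$S{\left(u,M \right)} = 2 M u$ ($S{\left(u,M \right)} = M 2 u = 2 M u$)
$P{\left(b \right)} = 3 - \left(4 + b\right)^{2}$
$\frac{1}{S{\left(65,-60 \right)} + P{\left(1 \cdot 5 + 5 \right)}} = \frac{1}{2 \left(-60\right) 65 + \left(3 - \left(4 + \left(1 \cdot 5 + 5\right)\right)^{2}\right)} = \frac{1}{-7800 + \left(3 - \left(4 + \left(5 + 5\right)\right)^{2}\right)} = \frac{1}{-7800 + \left(3 - \left(4 + 10\right)^{2}\right)} = \frac{1}{-7800 + \left(3 - 14^{2}\right)} = \frac{1}{-7800 + \left(3 - 196\right)} = \frac{1}{-7800 - 193} = \frac{1}{-7993} = - \frac{1}{7993}$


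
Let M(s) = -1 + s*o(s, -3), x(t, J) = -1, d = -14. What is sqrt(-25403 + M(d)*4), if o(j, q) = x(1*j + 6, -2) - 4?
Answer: I*sqrt(25127) ≈ 158.51*I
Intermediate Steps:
o(j, q) = -5 (o(j, q) = -1 - 4 = -5)
M(s) = -1 - 5*s (M(s) = -1 + s*(-5) = -1 - 5*s)
sqrt(-25403 + M(d)*4) = sqrt(-25403 + (-1 - 5*(-14))*4) = sqrt(-25403 + (-1 + 70)*4) = sqrt(-25403 + 69*4) = sqrt(-25403 + 276) = sqrt(-25127) = I*sqrt(25127)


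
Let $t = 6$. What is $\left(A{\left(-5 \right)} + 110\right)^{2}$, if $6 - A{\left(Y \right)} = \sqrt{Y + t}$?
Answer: $13225$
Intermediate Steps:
$A{\left(Y \right)} = 6 - \sqrt{6 + Y}$ ($A{\left(Y \right)} = 6 - \sqrt{Y + 6} = 6 - \sqrt{6 + Y}$)
$\left(A{\left(-5 \right)} + 110\right)^{2} = \left(\left(6 - \sqrt{6 - 5}\right) + 110\right)^{2} = \left(\left(6 - \sqrt{1}\right) + 110\right)^{2} = \left(\left(6 - 1\right) + 110\right)^{2} = \left(5 + 110\right)^{2} = 115^{2} = 13225$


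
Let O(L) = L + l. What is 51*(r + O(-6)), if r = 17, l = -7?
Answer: 204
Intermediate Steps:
O(L) = -7 + L (O(L) = L - 7 = -7 + L)
51*(r + O(-6)) = 51*(17 + (-7 - 6)) = 51*(17 - 13) = 51*4 = 204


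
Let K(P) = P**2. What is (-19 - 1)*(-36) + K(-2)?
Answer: 724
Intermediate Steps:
(-19 - 1)*(-36) + K(-2) = (-19 - 1)*(-36) + (-2)**2 = -20*(-36) + 4 = 720 + 4 = 724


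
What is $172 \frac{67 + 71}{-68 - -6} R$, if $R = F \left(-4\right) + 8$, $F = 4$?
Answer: $\frac{94944}{31} \approx 3062.7$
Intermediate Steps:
$R = -8$ ($R = 4 \left(-4\right) + 8 = -16 + 8 = -8$)
$172 \frac{67 + 71}{-68 - -6} R = 172 \frac{67 + 71}{-68 - -6} \left(-8\right) = 172 \frac{138}{-68 + \left(-2 + 8\right)} \left(-8\right) = 172 \frac{138}{-68 + 6} \left(-8\right) = 172 \frac{138}{-62} \left(-8\right) = 172 \cdot 138 \left(- \frac{1}{62}\right) \left(-8\right) = 172 \left(- \frac{69}{31}\right) \left(-8\right) = \left(- \frac{11868}{31}\right) \left(-8\right) = \frac{94944}{31}$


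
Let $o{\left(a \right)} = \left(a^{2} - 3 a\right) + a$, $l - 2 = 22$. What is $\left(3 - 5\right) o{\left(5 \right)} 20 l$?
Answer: $-14400$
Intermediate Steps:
$l = 24$ ($l = 2 + 22 = 24$)
$o{\left(a \right)} = a^{2} - 2 a$
$\left(3 - 5\right) o{\left(5 \right)} 20 l = \left(3 - 5\right) 5 \left(-2 + 5\right) 20 \cdot 24 = - 2 \cdot 5 \cdot 3 \cdot 20 \cdot 24 = \left(-2\right) 15 \cdot 20 \cdot 24 = \left(-30\right) 20 \cdot 24 = \left(-600\right) 24 = -14400$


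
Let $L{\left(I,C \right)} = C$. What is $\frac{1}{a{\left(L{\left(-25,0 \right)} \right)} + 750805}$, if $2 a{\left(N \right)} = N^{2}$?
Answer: $\frac{1}{750805} \approx 1.3319 \cdot 10^{-6}$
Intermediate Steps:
$a{\left(N \right)} = \frac{N^{2}}{2}$
$\frac{1}{a{\left(L{\left(-25,0 \right)} \right)} + 750805} = \frac{1}{\frac{0^{2}}{2} + 750805} = \frac{1}{\frac{1}{2} \cdot 0 + 750805} = \frac{1}{0 + 750805} = \frac{1}{750805}$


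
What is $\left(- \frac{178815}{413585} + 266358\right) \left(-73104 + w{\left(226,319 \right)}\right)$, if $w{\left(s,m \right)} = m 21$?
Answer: $- \frac{1463054809981815}{82717} \approx -1.7687 \cdot 10^{10}$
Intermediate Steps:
$w{\left(s,m \right)} = 21 m$
$\left(- \frac{178815}{413585} + 266358\right) \left(-73104 + w{\left(226,319 \right)}\right) = \left(- \frac{178815}{413585} + 266358\right) \left(-73104 + 21 \cdot 319\right) = \left(\left(-178815\right) \frac{1}{413585} + 266358\right) \left(-73104 + 6699\right) = \left(- \frac{35763}{82717} + 266358\right) \left(-66405\right) = \frac{22032298923}{82717} \left(-66405\right) = - \frac{1463054809981815}{82717}$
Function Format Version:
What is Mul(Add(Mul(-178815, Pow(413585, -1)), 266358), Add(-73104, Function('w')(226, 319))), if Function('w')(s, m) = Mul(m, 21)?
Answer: Rational(-1463054809981815, 82717) ≈ -1.7687e+10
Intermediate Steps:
Function('w')(s, m) = Mul(21, m)
Mul(Add(Mul(-178815, Pow(413585, -1)), 266358), Add(-73104, Function('w')(226, 319))) = Mul(Add(Mul(-178815, Pow(413585, -1)), 266358), Add(-73104, Mul(21, 319))) = Mul(Add(Mul(-178815, Rational(1, 413585)), 266358), Add(-73104, 6699)) = Mul(Add(Rational(-35763, 82717), 266358), -66405) = Mul(Rational(22032298923, 82717), -66405) = Rational(-1463054809981815, 82717)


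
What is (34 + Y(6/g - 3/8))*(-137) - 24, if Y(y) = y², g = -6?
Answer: -316225/64 ≈ -4941.0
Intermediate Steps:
(34 + Y(6/g - 3/8))*(-137) - 24 = (34 + (6/(-6) - 3/8)²)*(-137) - 24 = (34 + (6*(-⅙) - 3*⅛)²)*(-137) - 24 = (34 + (-1 - 3/8)²)*(-137) - 24 = (34 + (-11/8)²)*(-137) - 24 = (34 + 121/64)*(-137) - 24 = (2297/64)*(-137) - 24 = -314689/64 - 24 = -316225/64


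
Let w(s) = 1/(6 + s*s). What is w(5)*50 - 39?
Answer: -1159/31 ≈ -37.387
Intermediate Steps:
w(s) = 1/(6 + s²)
w(5)*50 - 39 = 50/(6 + 5²) - 39 = 50/(6 + 25) - 39 = 50/31 - 39 = -1159/31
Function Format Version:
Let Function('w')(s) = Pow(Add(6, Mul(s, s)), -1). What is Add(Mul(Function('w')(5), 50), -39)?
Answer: Rational(-1159, 31) ≈ -37.387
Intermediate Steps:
Function('w')(s) = Pow(Add(6, Pow(s, 2)), -1)
Add(Mul(Function('w')(5), 50), -39) = Add(Mul(Pow(Add(6, Pow(5, 2)), -1), 50), -39) = Add(Mul(Pow(Add(6, 25), -1), 50), -39) = Add(Mul(Pow(31, -1), 50), -39) = Add(Mul(Rational(1, 31), 50), -39) = Add(Rational(50, 31), -39) = Rational(-1159, 31)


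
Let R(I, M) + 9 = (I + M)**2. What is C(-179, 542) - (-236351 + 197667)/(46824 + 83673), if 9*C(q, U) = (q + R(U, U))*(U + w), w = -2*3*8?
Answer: 25246158183260/391491 ≈ 6.4487e+7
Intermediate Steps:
R(I, M) = -9 + (I + M)**2
w = -48 (w = -6*8 = -48)
C(q, U) = (-48 + U)*(-9 + q + 4*U**2)/9 (C(q, U) = ((q + (-9 + (U + U)**2))*(U - 48))/9 = ((q + (-9 + (2*U)**2))*(-48 + U))/9 = ((q + (-9 + 4*U**2))*(-48 + U))/9 = ((-9 + q + 4*U**2)*(-48 + U))/9 = ((-48 + U)*(-9 + q + 4*U**2))/9 = (-48 + U)*(-9 + q + 4*U**2)/9)
C(-179, 542) - (-236351 + 197667)/(46824 + 83673) = (48 - 1*542 - 64/3*542**2 - 16/3*(-179) + (4/9)*542**3 + (1/9)*542*(-179)) - (-236351 + 197667)/(46824 + 83673) = (48 - 542 - 64/3*293764 + 2864/3 + (4/9)*159220088 - 97018/9) - (-38684)/130497 = (48 - 542 - 18800896/3 + 2864/3 + 636880352/9 - 97018/9) - (-38684)/130497 = 580384792/9 - 1*(-38684/130497) = 580384792/9 + 38684/130497 = 25246158183260/391491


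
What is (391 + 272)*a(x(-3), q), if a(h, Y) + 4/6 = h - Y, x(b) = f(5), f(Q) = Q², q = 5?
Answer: 12818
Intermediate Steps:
x(b) = 25 (x(b) = 5² = 25)
a(h, Y) = -⅔ + h - Y (a(h, Y) = -⅔ + (h - Y) = -⅔ + h - Y)
(391 + 272)*a(x(-3), q) = (391 + 272)*(-⅔ + 25 - 1*5) = 663*(-⅔ + 25 - 5) = 663*(58/3) = 12818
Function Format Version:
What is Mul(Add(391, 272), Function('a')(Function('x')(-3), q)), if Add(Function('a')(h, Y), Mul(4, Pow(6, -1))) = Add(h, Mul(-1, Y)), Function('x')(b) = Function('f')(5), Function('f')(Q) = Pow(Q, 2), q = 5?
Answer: 12818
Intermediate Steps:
Function('x')(b) = 25 (Function('x')(b) = Pow(5, 2) = 25)
Function('a')(h, Y) = Add(Rational(-2, 3), h, Mul(-1, Y)) (Function('a')(h, Y) = Add(Rational(-2, 3), Add(h, Mul(-1, Y))) = Add(Rational(-2, 3), h, Mul(-1, Y)))
Mul(Add(391, 272), Function('a')(Function('x')(-3), q)) = Mul(Add(391, 272), Add(Rational(-2, 3), 25, Mul(-1, 5))) = Mul(663, Add(Rational(-2, 3), 25, -5)) = Mul(663, Rational(58, 3)) = 12818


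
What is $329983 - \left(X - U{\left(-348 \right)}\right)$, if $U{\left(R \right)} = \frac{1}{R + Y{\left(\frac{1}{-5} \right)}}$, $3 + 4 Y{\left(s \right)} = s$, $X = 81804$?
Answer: $\frac{432824171}{1744} \approx 2.4818 \cdot 10^{5}$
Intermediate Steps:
$Y{\left(s \right)} = - \frac{3}{4} + \frac{s}{4}$
$U{\left(R \right)} = \frac{1}{- \frac{4}{5} + R}$ ($U{\left(R \right)} = \frac{1}{R - \left(\frac{3}{4} - \frac{1}{4 \left(-5\right)}\right)} = \frac{1}{R + \left(- \frac{3}{4} + \frac{1}{4} \left(- \frac{1}{5}\right)\right)} = \frac{1}{R - \frac{4}{5}} = \frac{1}{- \frac{4}{5} + R}$)
$329983 - \left(X - U{\left(-348 \right)}\right) = 329983 + \left(\frac{5}{-4 + 5 \left(-348\right)} - 81804\right) = 329983 - \left(81804 - \frac{5}{-4 - 1740}\right) = 329983 - \left(81804 - \frac{5}{-1744}\right) = 329983 + \left(5 \left(- \frac{1}{1744}\right) - 81804\right) = 329983 - \frac{142666181}{1744} = \frac{432824171}{1744}$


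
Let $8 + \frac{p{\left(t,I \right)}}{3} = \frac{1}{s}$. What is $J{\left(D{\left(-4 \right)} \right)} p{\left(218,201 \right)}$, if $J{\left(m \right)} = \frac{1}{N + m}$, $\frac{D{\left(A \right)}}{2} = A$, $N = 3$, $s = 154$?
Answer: $\frac{3693}{770} \approx 4.7961$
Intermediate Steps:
$D{\left(A \right)} = 2 A$
$p{\left(t,I \right)} = - \frac{3693}{154}$ ($p{\left(t,I \right)} = -24 + \frac{3}{154} = - \frac{3693}{154}$)
$J{\left(m \right)} = \frac{1}{3 + m}$
$J{\left(D{\left(-4 \right)} \right)} p{\left(218,201 \right)} = \frac{1}{3 + 2 \left(-4\right)} \left(- \frac{3693}{154}\right) = \frac{1}{3 - 8} \left(- \frac{3693}{154}\right) = \frac{1}{-5} \left(- \frac{3693}{154}\right) = \left(- \frac{1}{5}\right) \left(- \frac{3693}{154}\right) = \frac{3693}{770}$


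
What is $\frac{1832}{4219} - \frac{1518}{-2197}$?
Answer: $\frac{10429346}{9269143} \approx 1.1252$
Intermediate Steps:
$\frac{1832}{4219} - \frac{1518}{-2197} = 1832 \cdot \frac{1}{4219} - - \frac{1518}{2197} = \frac{1832}{4219} + \frac{1518}{2197} = \frac{10429346}{9269143}$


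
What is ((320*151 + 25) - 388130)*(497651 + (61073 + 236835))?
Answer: -270319014815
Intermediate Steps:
((320*151 + 25) - 388130)*(497651 + (61073 + 236835)) = ((48320 + 25) - 388130)*(497651 + 297908) = (48345 - 388130)*795559 = -339785*795559 = -270319014815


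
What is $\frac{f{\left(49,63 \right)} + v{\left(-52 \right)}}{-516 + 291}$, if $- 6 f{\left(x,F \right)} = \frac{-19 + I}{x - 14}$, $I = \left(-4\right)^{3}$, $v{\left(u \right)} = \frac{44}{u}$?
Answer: $\frac{1231}{614250} \approx 0.0020041$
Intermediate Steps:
$I = -64$
$f{\left(x,F \right)} = \frac{83}{6 \left(-14 + x\right)}$ ($f{\left(x,F \right)} = - \frac{\left(-19 - 64\right) \frac{1}{x - 14}}{6} = - \frac{\left(-83\right) \frac{1}{-14 + x}}{6} = \frac{83}{6 \left(-14 + x\right)}$)
$\frac{f{\left(49,63 \right)} + v{\left(-52 \right)}}{-516 + 291} = \frac{\frac{83}{6 \left(-14 + 49\right)} + \frac{44}{-52}}{-516 + 291} = \frac{\frac{83}{6 \cdot 35} + 44 \left(- \frac{1}{52}\right)}{-225} = \left(\frac{83}{6} \cdot \frac{1}{35} - \frac{11}{13}\right) \left(- \frac{1}{225}\right) = \left(\frac{83}{210} - \frac{11}{13}\right) \left(- \frac{1}{225}\right) = \left(- \frac{1231}{2730}\right) \left(- \frac{1}{225}\right) = \frac{1231}{614250}$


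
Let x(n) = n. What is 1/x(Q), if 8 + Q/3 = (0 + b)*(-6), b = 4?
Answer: -1/96 ≈ -0.010417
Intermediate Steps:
Q = -96 (Q = -24 + 3*((0 + 4)*(-6)) = -24 + 3*(4*(-6)) = -24 + 3*(-24) = -24 - 72 = -96)
1/x(Q) = 1/(-96) = -1/96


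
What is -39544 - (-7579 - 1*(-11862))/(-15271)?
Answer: -603872141/15271 ≈ -39544.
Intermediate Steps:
-39544 - (-7579 - 1*(-11862))/(-15271) = -39544 - (-7579 + 11862)*(-1)/15271 = -39544 - 4283*(-1)/15271 = -39544 - 1*(-4283/15271) = -39544 + 4283/15271 = -603872141/15271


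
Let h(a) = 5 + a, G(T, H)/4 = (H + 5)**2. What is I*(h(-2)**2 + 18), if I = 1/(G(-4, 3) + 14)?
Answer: 1/10 ≈ 0.10000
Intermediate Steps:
G(T, H) = 4*(5 + H)**2 (G(T, H) = 4*(H + 5)**2 = 4*(5 + H)**2)
I = 1/270 (I = 1/(4*(5 + 3)**2 + 14) = 1/(4*8**2 + 14) = 1/(4*64 + 14) = 1/(256 + 14) = 1/270 ≈ 0.0037037)
I*(h(-2)**2 + 18) = ((5 - 2)**2 + 18)/270 = (3**2 + 18)/270 = (9 + 18)/270 = (1/270)*27 = 1/10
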